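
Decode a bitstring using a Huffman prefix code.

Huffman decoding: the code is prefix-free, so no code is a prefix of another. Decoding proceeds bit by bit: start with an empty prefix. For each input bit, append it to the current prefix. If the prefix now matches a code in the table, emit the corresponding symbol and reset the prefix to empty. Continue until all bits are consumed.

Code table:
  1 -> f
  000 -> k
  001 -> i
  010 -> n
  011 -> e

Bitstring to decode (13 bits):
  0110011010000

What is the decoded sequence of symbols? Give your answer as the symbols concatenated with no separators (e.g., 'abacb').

Bit 0: prefix='0' (no match yet)
Bit 1: prefix='01' (no match yet)
Bit 2: prefix='011' -> emit 'e', reset
Bit 3: prefix='0' (no match yet)
Bit 4: prefix='00' (no match yet)
Bit 5: prefix='001' -> emit 'i', reset
Bit 6: prefix='1' -> emit 'f', reset
Bit 7: prefix='0' (no match yet)
Bit 8: prefix='01' (no match yet)
Bit 9: prefix='010' -> emit 'n', reset
Bit 10: prefix='0' (no match yet)
Bit 11: prefix='00' (no match yet)
Bit 12: prefix='000' -> emit 'k', reset

Answer: eifnk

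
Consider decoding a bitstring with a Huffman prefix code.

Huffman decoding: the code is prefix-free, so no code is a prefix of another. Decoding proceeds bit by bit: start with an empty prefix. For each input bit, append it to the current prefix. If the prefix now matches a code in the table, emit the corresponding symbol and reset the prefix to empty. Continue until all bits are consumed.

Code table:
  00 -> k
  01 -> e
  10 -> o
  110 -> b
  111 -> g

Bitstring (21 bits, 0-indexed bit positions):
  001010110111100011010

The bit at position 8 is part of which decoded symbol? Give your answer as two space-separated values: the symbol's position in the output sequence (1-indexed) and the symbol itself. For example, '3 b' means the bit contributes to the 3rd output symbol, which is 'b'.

Bit 0: prefix='0' (no match yet)
Bit 1: prefix='00' -> emit 'k', reset
Bit 2: prefix='1' (no match yet)
Bit 3: prefix='10' -> emit 'o', reset
Bit 4: prefix='1' (no match yet)
Bit 5: prefix='10' -> emit 'o', reset
Bit 6: prefix='1' (no match yet)
Bit 7: prefix='11' (no match yet)
Bit 8: prefix='110' -> emit 'b', reset
Bit 9: prefix='1' (no match yet)
Bit 10: prefix='11' (no match yet)
Bit 11: prefix='111' -> emit 'g', reset
Bit 12: prefix='1' (no match yet)

Answer: 4 b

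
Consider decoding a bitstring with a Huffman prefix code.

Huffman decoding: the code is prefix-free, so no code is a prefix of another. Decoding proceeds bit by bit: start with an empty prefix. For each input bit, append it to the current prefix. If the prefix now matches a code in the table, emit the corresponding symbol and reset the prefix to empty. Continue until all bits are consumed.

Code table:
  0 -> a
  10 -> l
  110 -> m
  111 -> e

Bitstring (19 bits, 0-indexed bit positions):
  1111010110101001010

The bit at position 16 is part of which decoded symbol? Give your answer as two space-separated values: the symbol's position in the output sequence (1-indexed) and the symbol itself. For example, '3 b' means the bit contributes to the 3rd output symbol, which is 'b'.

Answer: 8 l

Derivation:
Bit 0: prefix='1' (no match yet)
Bit 1: prefix='11' (no match yet)
Bit 2: prefix='111' -> emit 'e', reset
Bit 3: prefix='1' (no match yet)
Bit 4: prefix='10' -> emit 'l', reset
Bit 5: prefix='1' (no match yet)
Bit 6: prefix='10' -> emit 'l', reset
Bit 7: prefix='1' (no match yet)
Bit 8: prefix='11' (no match yet)
Bit 9: prefix='110' -> emit 'm', reset
Bit 10: prefix='1' (no match yet)
Bit 11: prefix='10' -> emit 'l', reset
Bit 12: prefix='1' (no match yet)
Bit 13: prefix='10' -> emit 'l', reset
Bit 14: prefix='0' -> emit 'a', reset
Bit 15: prefix='1' (no match yet)
Bit 16: prefix='10' -> emit 'l', reset
Bit 17: prefix='1' (no match yet)
Bit 18: prefix='10' -> emit 'l', reset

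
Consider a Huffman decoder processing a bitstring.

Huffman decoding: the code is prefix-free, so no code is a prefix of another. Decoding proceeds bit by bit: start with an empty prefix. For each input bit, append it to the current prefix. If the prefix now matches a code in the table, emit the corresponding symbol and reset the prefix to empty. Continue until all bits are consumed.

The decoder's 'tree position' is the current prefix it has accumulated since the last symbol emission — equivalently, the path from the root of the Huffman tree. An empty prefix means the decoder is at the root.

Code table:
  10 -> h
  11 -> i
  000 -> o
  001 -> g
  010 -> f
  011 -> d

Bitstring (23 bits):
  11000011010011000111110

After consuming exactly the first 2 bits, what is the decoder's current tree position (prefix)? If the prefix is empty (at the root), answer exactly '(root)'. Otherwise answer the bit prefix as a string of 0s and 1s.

Bit 0: prefix='1' (no match yet)
Bit 1: prefix='11' -> emit 'i', reset

Answer: (root)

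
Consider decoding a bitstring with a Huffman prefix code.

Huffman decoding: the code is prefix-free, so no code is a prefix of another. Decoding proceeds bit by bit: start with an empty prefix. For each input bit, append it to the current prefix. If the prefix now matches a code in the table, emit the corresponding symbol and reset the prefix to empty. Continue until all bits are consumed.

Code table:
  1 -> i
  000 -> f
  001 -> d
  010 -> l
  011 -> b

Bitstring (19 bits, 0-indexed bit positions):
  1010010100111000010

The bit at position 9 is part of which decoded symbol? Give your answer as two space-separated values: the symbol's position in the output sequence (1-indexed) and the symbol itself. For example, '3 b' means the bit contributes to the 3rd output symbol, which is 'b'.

Bit 0: prefix='1' -> emit 'i', reset
Bit 1: prefix='0' (no match yet)
Bit 2: prefix='01' (no match yet)
Bit 3: prefix='010' -> emit 'l', reset
Bit 4: prefix='0' (no match yet)
Bit 5: prefix='01' (no match yet)
Bit 6: prefix='010' -> emit 'l', reset
Bit 7: prefix='1' -> emit 'i', reset
Bit 8: prefix='0' (no match yet)
Bit 9: prefix='00' (no match yet)
Bit 10: prefix='001' -> emit 'd', reset
Bit 11: prefix='1' -> emit 'i', reset
Bit 12: prefix='1' -> emit 'i', reset
Bit 13: prefix='0' (no match yet)

Answer: 5 d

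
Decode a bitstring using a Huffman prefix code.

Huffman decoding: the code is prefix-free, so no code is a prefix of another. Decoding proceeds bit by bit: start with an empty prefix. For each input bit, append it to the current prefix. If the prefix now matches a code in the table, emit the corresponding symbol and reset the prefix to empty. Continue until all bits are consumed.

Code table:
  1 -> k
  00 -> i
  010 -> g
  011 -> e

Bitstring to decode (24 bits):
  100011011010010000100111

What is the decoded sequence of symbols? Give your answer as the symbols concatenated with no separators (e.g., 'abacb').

Bit 0: prefix='1' -> emit 'k', reset
Bit 1: prefix='0' (no match yet)
Bit 2: prefix='00' -> emit 'i', reset
Bit 3: prefix='0' (no match yet)
Bit 4: prefix='01' (no match yet)
Bit 5: prefix='011' -> emit 'e', reset
Bit 6: prefix='0' (no match yet)
Bit 7: prefix='01' (no match yet)
Bit 8: prefix='011' -> emit 'e', reset
Bit 9: prefix='0' (no match yet)
Bit 10: prefix='01' (no match yet)
Bit 11: prefix='010' -> emit 'g', reset
Bit 12: prefix='0' (no match yet)
Bit 13: prefix='01' (no match yet)
Bit 14: prefix='010' -> emit 'g', reset
Bit 15: prefix='0' (no match yet)
Bit 16: prefix='00' -> emit 'i', reset
Bit 17: prefix='0' (no match yet)
Bit 18: prefix='01' (no match yet)
Bit 19: prefix='010' -> emit 'g', reset
Bit 20: prefix='0' (no match yet)
Bit 21: prefix='01' (no match yet)
Bit 22: prefix='011' -> emit 'e', reset
Bit 23: prefix='1' -> emit 'k', reset

Answer: kieeggigek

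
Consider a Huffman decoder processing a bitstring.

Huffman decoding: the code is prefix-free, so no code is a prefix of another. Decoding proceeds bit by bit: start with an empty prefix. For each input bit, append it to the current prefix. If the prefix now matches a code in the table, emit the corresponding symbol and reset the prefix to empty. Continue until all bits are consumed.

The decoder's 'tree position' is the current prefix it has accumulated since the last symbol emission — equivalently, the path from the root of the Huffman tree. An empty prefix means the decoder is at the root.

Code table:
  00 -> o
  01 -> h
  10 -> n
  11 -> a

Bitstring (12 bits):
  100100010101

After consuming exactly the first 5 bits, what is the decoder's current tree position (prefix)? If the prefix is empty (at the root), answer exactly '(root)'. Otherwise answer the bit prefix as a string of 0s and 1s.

Bit 0: prefix='1' (no match yet)
Bit 1: prefix='10' -> emit 'n', reset
Bit 2: prefix='0' (no match yet)
Bit 3: prefix='01' -> emit 'h', reset
Bit 4: prefix='0' (no match yet)

Answer: 0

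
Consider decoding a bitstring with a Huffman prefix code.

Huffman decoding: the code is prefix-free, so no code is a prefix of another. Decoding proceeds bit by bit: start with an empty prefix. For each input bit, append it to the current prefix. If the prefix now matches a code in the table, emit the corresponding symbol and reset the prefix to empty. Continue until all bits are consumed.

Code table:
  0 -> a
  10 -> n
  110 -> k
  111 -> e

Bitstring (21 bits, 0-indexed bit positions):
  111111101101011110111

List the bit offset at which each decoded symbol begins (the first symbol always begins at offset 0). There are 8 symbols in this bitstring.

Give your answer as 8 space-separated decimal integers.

Bit 0: prefix='1' (no match yet)
Bit 1: prefix='11' (no match yet)
Bit 2: prefix='111' -> emit 'e', reset
Bit 3: prefix='1' (no match yet)
Bit 4: prefix='11' (no match yet)
Bit 5: prefix='111' -> emit 'e', reset
Bit 6: prefix='1' (no match yet)
Bit 7: prefix='10' -> emit 'n', reset
Bit 8: prefix='1' (no match yet)
Bit 9: prefix='11' (no match yet)
Bit 10: prefix='110' -> emit 'k', reset
Bit 11: prefix='1' (no match yet)
Bit 12: prefix='10' -> emit 'n', reset
Bit 13: prefix='1' (no match yet)
Bit 14: prefix='11' (no match yet)
Bit 15: prefix='111' -> emit 'e', reset
Bit 16: prefix='1' (no match yet)
Bit 17: prefix='10' -> emit 'n', reset
Bit 18: prefix='1' (no match yet)
Bit 19: prefix='11' (no match yet)
Bit 20: prefix='111' -> emit 'e', reset

Answer: 0 3 6 8 11 13 16 18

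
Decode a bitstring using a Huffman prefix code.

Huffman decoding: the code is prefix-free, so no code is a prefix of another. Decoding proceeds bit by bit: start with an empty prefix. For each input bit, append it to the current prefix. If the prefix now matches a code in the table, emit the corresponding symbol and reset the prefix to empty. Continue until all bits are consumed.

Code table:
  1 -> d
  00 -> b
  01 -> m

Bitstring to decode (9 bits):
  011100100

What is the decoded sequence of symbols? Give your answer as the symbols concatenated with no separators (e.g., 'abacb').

Answer: mddbdb

Derivation:
Bit 0: prefix='0' (no match yet)
Bit 1: prefix='01' -> emit 'm', reset
Bit 2: prefix='1' -> emit 'd', reset
Bit 3: prefix='1' -> emit 'd', reset
Bit 4: prefix='0' (no match yet)
Bit 5: prefix='00' -> emit 'b', reset
Bit 6: prefix='1' -> emit 'd', reset
Bit 7: prefix='0' (no match yet)
Bit 8: prefix='00' -> emit 'b', reset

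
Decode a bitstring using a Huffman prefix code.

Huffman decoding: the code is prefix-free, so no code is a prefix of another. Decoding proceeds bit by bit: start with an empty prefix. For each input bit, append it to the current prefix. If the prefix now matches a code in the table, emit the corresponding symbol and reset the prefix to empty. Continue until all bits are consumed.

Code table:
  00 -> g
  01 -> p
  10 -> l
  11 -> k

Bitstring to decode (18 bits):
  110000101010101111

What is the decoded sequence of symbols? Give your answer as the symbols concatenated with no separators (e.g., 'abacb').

Answer: kggllllkk

Derivation:
Bit 0: prefix='1' (no match yet)
Bit 1: prefix='11' -> emit 'k', reset
Bit 2: prefix='0' (no match yet)
Bit 3: prefix='00' -> emit 'g', reset
Bit 4: prefix='0' (no match yet)
Bit 5: prefix='00' -> emit 'g', reset
Bit 6: prefix='1' (no match yet)
Bit 7: prefix='10' -> emit 'l', reset
Bit 8: prefix='1' (no match yet)
Bit 9: prefix='10' -> emit 'l', reset
Bit 10: prefix='1' (no match yet)
Bit 11: prefix='10' -> emit 'l', reset
Bit 12: prefix='1' (no match yet)
Bit 13: prefix='10' -> emit 'l', reset
Bit 14: prefix='1' (no match yet)
Bit 15: prefix='11' -> emit 'k', reset
Bit 16: prefix='1' (no match yet)
Bit 17: prefix='11' -> emit 'k', reset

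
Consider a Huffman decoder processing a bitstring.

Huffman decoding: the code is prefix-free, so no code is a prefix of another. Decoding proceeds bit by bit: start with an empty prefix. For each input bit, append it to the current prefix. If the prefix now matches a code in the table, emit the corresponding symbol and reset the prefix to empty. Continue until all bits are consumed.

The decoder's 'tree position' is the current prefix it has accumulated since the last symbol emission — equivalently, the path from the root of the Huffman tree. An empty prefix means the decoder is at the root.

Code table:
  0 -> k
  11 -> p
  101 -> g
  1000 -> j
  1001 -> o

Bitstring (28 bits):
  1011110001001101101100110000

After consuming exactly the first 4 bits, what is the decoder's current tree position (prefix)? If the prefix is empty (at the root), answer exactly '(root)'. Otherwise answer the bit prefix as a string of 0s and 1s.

Bit 0: prefix='1' (no match yet)
Bit 1: prefix='10' (no match yet)
Bit 2: prefix='101' -> emit 'g', reset
Bit 3: prefix='1' (no match yet)

Answer: 1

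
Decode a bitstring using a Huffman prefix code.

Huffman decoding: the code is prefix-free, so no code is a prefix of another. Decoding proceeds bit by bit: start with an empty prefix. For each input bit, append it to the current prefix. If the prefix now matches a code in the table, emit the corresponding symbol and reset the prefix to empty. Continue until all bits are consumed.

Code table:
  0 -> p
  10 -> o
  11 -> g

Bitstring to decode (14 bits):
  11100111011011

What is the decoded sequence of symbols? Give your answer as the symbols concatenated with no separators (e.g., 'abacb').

Answer: gopgogpg

Derivation:
Bit 0: prefix='1' (no match yet)
Bit 1: prefix='11' -> emit 'g', reset
Bit 2: prefix='1' (no match yet)
Bit 3: prefix='10' -> emit 'o', reset
Bit 4: prefix='0' -> emit 'p', reset
Bit 5: prefix='1' (no match yet)
Bit 6: prefix='11' -> emit 'g', reset
Bit 7: prefix='1' (no match yet)
Bit 8: prefix='10' -> emit 'o', reset
Bit 9: prefix='1' (no match yet)
Bit 10: prefix='11' -> emit 'g', reset
Bit 11: prefix='0' -> emit 'p', reset
Bit 12: prefix='1' (no match yet)
Bit 13: prefix='11' -> emit 'g', reset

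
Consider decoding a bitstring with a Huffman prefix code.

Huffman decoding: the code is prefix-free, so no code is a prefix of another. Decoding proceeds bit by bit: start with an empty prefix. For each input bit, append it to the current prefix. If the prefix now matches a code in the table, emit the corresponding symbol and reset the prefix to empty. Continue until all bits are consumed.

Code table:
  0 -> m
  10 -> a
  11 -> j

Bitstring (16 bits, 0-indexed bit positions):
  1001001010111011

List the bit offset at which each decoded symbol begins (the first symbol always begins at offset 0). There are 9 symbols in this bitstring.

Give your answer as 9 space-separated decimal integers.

Answer: 0 2 3 5 6 8 10 12 14

Derivation:
Bit 0: prefix='1' (no match yet)
Bit 1: prefix='10' -> emit 'a', reset
Bit 2: prefix='0' -> emit 'm', reset
Bit 3: prefix='1' (no match yet)
Bit 4: prefix='10' -> emit 'a', reset
Bit 5: prefix='0' -> emit 'm', reset
Bit 6: prefix='1' (no match yet)
Bit 7: prefix='10' -> emit 'a', reset
Bit 8: prefix='1' (no match yet)
Bit 9: prefix='10' -> emit 'a', reset
Bit 10: prefix='1' (no match yet)
Bit 11: prefix='11' -> emit 'j', reset
Bit 12: prefix='1' (no match yet)
Bit 13: prefix='10' -> emit 'a', reset
Bit 14: prefix='1' (no match yet)
Bit 15: prefix='11' -> emit 'j', reset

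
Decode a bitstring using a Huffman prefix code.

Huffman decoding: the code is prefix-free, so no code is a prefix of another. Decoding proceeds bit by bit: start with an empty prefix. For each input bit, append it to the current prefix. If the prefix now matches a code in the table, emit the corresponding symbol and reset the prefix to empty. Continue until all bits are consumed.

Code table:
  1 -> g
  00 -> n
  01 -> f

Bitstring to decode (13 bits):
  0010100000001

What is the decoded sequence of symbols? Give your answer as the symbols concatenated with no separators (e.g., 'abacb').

Answer: ngfnnnf

Derivation:
Bit 0: prefix='0' (no match yet)
Bit 1: prefix='00' -> emit 'n', reset
Bit 2: prefix='1' -> emit 'g', reset
Bit 3: prefix='0' (no match yet)
Bit 4: prefix='01' -> emit 'f', reset
Bit 5: prefix='0' (no match yet)
Bit 6: prefix='00' -> emit 'n', reset
Bit 7: prefix='0' (no match yet)
Bit 8: prefix='00' -> emit 'n', reset
Bit 9: prefix='0' (no match yet)
Bit 10: prefix='00' -> emit 'n', reset
Bit 11: prefix='0' (no match yet)
Bit 12: prefix='01' -> emit 'f', reset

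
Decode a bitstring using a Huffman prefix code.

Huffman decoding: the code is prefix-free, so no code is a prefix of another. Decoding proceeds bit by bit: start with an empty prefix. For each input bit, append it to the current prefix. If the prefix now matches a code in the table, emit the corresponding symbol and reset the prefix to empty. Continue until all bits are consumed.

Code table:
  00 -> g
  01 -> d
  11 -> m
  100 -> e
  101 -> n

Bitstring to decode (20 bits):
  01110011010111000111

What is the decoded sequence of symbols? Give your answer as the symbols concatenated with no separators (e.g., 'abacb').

Answer: dmgmddmgdm

Derivation:
Bit 0: prefix='0' (no match yet)
Bit 1: prefix='01' -> emit 'd', reset
Bit 2: prefix='1' (no match yet)
Bit 3: prefix='11' -> emit 'm', reset
Bit 4: prefix='0' (no match yet)
Bit 5: prefix='00' -> emit 'g', reset
Bit 6: prefix='1' (no match yet)
Bit 7: prefix='11' -> emit 'm', reset
Bit 8: prefix='0' (no match yet)
Bit 9: prefix='01' -> emit 'd', reset
Bit 10: prefix='0' (no match yet)
Bit 11: prefix='01' -> emit 'd', reset
Bit 12: prefix='1' (no match yet)
Bit 13: prefix='11' -> emit 'm', reset
Bit 14: prefix='0' (no match yet)
Bit 15: prefix='00' -> emit 'g', reset
Bit 16: prefix='0' (no match yet)
Bit 17: prefix='01' -> emit 'd', reset
Bit 18: prefix='1' (no match yet)
Bit 19: prefix='11' -> emit 'm', reset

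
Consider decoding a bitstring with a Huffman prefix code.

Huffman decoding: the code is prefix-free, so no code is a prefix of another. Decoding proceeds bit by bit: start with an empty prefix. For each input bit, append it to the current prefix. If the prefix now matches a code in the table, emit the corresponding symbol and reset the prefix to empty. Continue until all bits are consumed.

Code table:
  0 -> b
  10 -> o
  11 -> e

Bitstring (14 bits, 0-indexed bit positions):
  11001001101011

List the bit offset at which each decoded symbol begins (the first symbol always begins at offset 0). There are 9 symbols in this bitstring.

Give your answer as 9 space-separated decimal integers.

Bit 0: prefix='1' (no match yet)
Bit 1: prefix='11' -> emit 'e', reset
Bit 2: prefix='0' -> emit 'b', reset
Bit 3: prefix='0' -> emit 'b', reset
Bit 4: prefix='1' (no match yet)
Bit 5: prefix='10' -> emit 'o', reset
Bit 6: prefix='0' -> emit 'b', reset
Bit 7: prefix='1' (no match yet)
Bit 8: prefix='11' -> emit 'e', reset
Bit 9: prefix='0' -> emit 'b', reset
Bit 10: prefix='1' (no match yet)
Bit 11: prefix='10' -> emit 'o', reset
Bit 12: prefix='1' (no match yet)
Bit 13: prefix='11' -> emit 'e', reset

Answer: 0 2 3 4 6 7 9 10 12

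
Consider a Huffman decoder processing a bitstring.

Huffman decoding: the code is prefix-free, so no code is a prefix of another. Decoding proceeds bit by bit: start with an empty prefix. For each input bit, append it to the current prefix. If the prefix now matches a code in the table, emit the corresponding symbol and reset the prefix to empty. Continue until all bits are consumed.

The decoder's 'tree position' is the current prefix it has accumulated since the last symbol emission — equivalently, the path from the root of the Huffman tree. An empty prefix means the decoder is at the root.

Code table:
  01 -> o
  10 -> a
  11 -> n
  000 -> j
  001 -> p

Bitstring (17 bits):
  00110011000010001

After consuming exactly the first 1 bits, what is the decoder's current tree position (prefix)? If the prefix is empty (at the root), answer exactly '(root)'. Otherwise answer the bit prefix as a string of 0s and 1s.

Answer: 0

Derivation:
Bit 0: prefix='0' (no match yet)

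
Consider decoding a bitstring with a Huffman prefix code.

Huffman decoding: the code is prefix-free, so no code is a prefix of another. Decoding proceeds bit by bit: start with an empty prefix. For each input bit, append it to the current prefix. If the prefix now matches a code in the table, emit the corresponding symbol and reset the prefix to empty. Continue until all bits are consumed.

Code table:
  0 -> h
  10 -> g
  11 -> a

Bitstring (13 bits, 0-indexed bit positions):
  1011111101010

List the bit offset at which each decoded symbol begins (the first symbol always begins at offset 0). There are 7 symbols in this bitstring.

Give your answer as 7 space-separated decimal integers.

Answer: 0 2 4 6 8 9 11

Derivation:
Bit 0: prefix='1' (no match yet)
Bit 1: prefix='10' -> emit 'g', reset
Bit 2: prefix='1' (no match yet)
Bit 3: prefix='11' -> emit 'a', reset
Bit 4: prefix='1' (no match yet)
Bit 5: prefix='11' -> emit 'a', reset
Bit 6: prefix='1' (no match yet)
Bit 7: prefix='11' -> emit 'a', reset
Bit 8: prefix='0' -> emit 'h', reset
Bit 9: prefix='1' (no match yet)
Bit 10: prefix='10' -> emit 'g', reset
Bit 11: prefix='1' (no match yet)
Bit 12: prefix='10' -> emit 'g', reset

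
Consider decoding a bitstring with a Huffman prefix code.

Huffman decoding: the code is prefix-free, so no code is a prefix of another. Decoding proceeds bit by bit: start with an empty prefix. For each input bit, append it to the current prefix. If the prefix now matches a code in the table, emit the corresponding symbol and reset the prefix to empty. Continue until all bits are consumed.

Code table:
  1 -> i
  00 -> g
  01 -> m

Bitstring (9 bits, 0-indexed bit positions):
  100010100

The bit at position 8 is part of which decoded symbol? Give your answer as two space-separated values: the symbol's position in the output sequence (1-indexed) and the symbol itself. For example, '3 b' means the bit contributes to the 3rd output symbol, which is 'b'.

Answer: 5 g

Derivation:
Bit 0: prefix='1' -> emit 'i', reset
Bit 1: prefix='0' (no match yet)
Bit 2: prefix='00' -> emit 'g', reset
Bit 3: prefix='0' (no match yet)
Bit 4: prefix='01' -> emit 'm', reset
Bit 5: prefix='0' (no match yet)
Bit 6: prefix='01' -> emit 'm', reset
Bit 7: prefix='0' (no match yet)
Bit 8: prefix='00' -> emit 'g', reset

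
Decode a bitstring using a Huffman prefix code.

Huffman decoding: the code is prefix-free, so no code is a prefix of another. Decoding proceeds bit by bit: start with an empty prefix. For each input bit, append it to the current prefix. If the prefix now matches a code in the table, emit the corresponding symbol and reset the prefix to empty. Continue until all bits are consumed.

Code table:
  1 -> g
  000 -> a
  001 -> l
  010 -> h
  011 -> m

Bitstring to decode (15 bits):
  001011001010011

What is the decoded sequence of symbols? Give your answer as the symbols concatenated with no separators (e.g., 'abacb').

Answer: lmlhm

Derivation:
Bit 0: prefix='0' (no match yet)
Bit 1: prefix='00' (no match yet)
Bit 2: prefix='001' -> emit 'l', reset
Bit 3: prefix='0' (no match yet)
Bit 4: prefix='01' (no match yet)
Bit 5: prefix='011' -> emit 'm', reset
Bit 6: prefix='0' (no match yet)
Bit 7: prefix='00' (no match yet)
Bit 8: prefix='001' -> emit 'l', reset
Bit 9: prefix='0' (no match yet)
Bit 10: prefix='01' (no match yet)
Bit 11: prefix='010' -> emit 'h', reset
Bit 12: prefix='0' (no match yet)
Bit 13: prefix='01' (no match yet)
Bit 14: prefix='011' -> emit 'm', reset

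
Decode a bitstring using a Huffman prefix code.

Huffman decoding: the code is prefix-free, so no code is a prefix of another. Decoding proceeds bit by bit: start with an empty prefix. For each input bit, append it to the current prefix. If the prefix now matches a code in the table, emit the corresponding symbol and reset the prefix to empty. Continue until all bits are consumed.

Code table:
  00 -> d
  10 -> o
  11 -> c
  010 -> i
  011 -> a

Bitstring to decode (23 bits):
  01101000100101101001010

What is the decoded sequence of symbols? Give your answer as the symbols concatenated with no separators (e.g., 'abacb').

Answer: aidoiciio

Derivation:
Bit 0: prefix='0' (no match yet)
Bit 1: prefix='01' (no match yet)
Bit 2: prefix='011' -> emit 'a', reset
Bit 3: prefix='0' (no match yet)
Bit 4: prefix='01' (no match yet)
Bit 5: prefix='010' -> emit 'i', reset
Bit 6: prefix='0' (no match yet)
Bit 7: prefix='00' -> emit 'd', reset
Bit 8: prefix='1' (no match yet)
Bit 9: prefix='10' -> emit 'o', reset
Bit 10: prefix='0' (no match yet)
Bit 11: prefix='01' (no match yet)
Bit 12: prefix='010' -> emit 'i', reset
Bit 13: prefix='1' (no match yet)
Bit 14: prefix='11' -> emit 'c', reset
Bit 15: prefix='0' (no match yet)
Bit 16: prefix='01' (no match yet)
Bit 17: prefix='010' -> emit 'i', reset
Bit 18: prefix='0' (no match yet)
Bit 19: prefix='01' (no match yet)
Bit 20: prefix='010' -> emit 'i', reset
Bit 21: prefix='1' (no match yet)
Bit 22: prefix='10' -> emit 'o', reset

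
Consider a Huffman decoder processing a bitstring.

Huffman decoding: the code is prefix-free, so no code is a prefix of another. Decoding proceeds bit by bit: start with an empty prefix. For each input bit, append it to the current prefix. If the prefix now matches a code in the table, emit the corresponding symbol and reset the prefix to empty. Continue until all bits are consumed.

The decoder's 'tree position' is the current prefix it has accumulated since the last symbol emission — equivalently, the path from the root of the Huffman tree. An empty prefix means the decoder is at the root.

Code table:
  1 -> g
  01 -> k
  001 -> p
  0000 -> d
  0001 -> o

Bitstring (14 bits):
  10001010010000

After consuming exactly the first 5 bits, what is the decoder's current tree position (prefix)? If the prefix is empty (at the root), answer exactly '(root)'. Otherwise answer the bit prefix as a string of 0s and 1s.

Answer: (root)

Derivation:
Bit 0: prefix='1' -> emit 'g', reset
Bit 1: prefix='0' (no match yet)
Bit 2: prefix='00' (no match yet)
Bit 3: prefix='000' (no match yet)
Bit 4: prefix='0001' -> emit 'o', reset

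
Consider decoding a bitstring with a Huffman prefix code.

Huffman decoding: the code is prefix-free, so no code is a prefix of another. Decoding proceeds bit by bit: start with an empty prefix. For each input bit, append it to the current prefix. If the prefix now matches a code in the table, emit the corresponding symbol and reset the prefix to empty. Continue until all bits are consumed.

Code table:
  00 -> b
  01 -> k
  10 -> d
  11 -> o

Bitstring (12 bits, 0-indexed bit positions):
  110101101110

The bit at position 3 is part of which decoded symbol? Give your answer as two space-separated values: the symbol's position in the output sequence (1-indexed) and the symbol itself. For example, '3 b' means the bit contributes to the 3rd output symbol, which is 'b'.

Answer: 2 k

Derivation:
Bit 0: prefix='1' (no match yet)
Bit 1: prefix='11' -> emit 'o', reset
Bit 2: prefix='0' (no match yet)
Bit 3: prefix='01' -> emit 'k', reset
Bit 4: prefix='0' (no match yet)
Bit 5: prefix='01' -> emit 'k', reset
Bit 6: prefix='1' (no match yet)
Bit 7: prefix='10' -> emit 'd', reset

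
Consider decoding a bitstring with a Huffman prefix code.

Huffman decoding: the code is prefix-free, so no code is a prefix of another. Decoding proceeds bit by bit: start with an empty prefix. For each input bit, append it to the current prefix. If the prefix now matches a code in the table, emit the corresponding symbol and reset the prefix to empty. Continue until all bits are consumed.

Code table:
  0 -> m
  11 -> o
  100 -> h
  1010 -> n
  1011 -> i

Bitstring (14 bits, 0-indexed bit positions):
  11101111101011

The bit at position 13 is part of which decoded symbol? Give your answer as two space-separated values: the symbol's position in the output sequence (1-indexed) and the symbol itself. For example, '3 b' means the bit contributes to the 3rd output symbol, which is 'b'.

Answer: 5 o

Derivation:
Bit 0: prefix='1' (no match yet)
Bit 1: prefix='11' -> emit 'o', reset
Bit 2: prefix='1' (no match yet)
Bit 3: prefix='10' (no match yet)
Bit 4: prefix='101' (no match yet)
Bit 5: prefix='1011' -> emit 'i', reset
Bit 6: prefix='1' (no match yet)
Bit 7: prefix='11' -> emit 'o', reset
Bit 8: prefix='1' (no match yet)
Bit 9: prefix='10' (no match yet)
Bit 10: prefix='101' (no match yet)
Bit 11: prefix='1010' -> emit 'n', reset
Bit 12: prefix='1' (no match yet)
Bit 13: prefix='11' -> emit 'o', reset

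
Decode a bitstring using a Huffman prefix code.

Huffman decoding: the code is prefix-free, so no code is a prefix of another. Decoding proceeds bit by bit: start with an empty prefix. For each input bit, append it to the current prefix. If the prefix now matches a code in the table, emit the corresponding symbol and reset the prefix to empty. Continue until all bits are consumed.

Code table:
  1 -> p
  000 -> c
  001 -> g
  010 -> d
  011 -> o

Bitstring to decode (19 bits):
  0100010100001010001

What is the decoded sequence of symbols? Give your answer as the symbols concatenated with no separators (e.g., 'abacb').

Answer: dgdcpdg

Derivation:
Bit 0: prefix='0' (no match yet)
Bit 1: prefix='01' (no match yet)
Bit 2: prefix='010' -> emit 'd', reset
Bit 3: prefix='0' (no match yet)
Bit 4: prefix='00' (no match yet)
Bit 5: prefix='001' -> emit 'g', reset
Bit 6: prefix='0' (no match yet)
Bit 7: prefix='01' (no match yet)
Bit 8: prefix='010' -> emit 'd', reset
Bit 9: prefix='0' (no match yet)
Bit 10: prefix='00' (no match yet)
Bit 11: prefix='000' -> emit 'c', reset
Bit 12: prefix='1' -> emit 'p', reset
Bit 13: prefix='0' (no match yet)
Bit 14: prefix='01' (no match yet)
Bit 15: prefix='010' -> emit 'd', reset
Bit 16: prefix='0' (no match yet)
Bit 17: prefix='00' (no match yet)
Bit 18: prefix='001' -> emit 'g', reset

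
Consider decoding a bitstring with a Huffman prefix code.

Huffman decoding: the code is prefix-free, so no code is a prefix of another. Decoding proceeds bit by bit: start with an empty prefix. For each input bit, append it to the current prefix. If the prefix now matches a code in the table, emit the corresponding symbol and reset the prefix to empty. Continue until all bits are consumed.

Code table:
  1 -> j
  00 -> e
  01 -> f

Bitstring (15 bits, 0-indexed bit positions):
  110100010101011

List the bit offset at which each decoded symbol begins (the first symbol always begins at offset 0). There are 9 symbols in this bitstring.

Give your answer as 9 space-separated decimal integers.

Bit 0: prefix='1' -> emit 'j', reset
Bit 1: prefix='1' -> emit 'j', reset
Bit 2: prefix='0' (no match yet)
Bit 3: prefix='01' -> emit 'f', reset
Bit 4: prefix='0' (no match yet)
Bit 5: prefix='00' -> emit 'e', reset
Bit 6: prefix='0' (no match yet)
Bit 7: prefix='01' -> emit 'f', reset
Bit 8: prefix='0' (no match yet)
Bit 9: prefix='01' -> emit 'f', reset
Bit 10: prefix='0' (no match yet)
Bit 11: prefix='01' -> emit 'f', reset
Bit 12: prefix='0' (no match yet)
Bit 13: prefix='01' -> emit 'f', reset
Bit 14: prefix='1' -> emit 'j', reset

Answer: 0 1 2 4 6 8 10 12 14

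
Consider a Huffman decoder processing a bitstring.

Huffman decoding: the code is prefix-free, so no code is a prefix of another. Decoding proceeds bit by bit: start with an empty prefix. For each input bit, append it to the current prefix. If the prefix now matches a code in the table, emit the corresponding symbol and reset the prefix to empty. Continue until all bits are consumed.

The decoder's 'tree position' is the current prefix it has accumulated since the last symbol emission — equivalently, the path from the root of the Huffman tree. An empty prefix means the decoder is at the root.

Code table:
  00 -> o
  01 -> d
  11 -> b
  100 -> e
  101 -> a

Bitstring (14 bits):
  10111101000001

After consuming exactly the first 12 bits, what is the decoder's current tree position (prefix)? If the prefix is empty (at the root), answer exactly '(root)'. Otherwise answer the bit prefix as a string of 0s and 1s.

Bit 0: prefix='1' (no match yet)
Bit 1: prefix='10' (no match yet)
Bit 2: prefix='101' -> emit 'a', reset
Bit 3: prefix='1' (no match yet)
Bit 4: prefix='11' -> emit 'b', reset
Bit 5: prefix='1' (no match yet)
Bit 6: prefix='10' (no match yet)
Bit 7: prefix='101' -> emit 'a', reset
Bit 8: prefix='0' (no match yet)
Bit 9: prefix='00' -> emit 'o', reset
Bit 10: prefix='0' (no match yet)
Bit 11: prefix='00' -> emit 'o', reset

Answer: (root)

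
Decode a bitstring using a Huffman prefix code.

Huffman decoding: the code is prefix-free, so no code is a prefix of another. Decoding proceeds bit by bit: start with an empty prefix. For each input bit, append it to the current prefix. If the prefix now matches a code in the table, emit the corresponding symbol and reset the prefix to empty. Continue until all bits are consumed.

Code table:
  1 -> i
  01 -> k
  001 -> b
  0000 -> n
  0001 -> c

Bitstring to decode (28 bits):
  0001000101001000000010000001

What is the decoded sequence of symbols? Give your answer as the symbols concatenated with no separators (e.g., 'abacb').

Bit 0: prefix='0' (no match yet)
Bit 1: prefix='00' (no match yet)
Bit 2: prefix='000' (no match yet)
Bit 3: prefix='0001' -> emit 'c', reset
Bit 4: prefix='0' (no match yet)
Bit 5: prefix='00' (no match yet)
Bit 6: prefix='000' (no match yet)
Bit 7: prefix='0001' -> emit 'c', reset
Bit 8: prefix='0' (no match yet)
Bit 9: prefix='01' -> emit 'k', reset
Bit 10: prefix='0' (no match yet)
Bit 11: prefix='00' (no match yet)
Bit 12: prefix='001' -> emit 'b', reset
Bit 13: prefix='0' (no match yet)
Bit 14: prefix='00' (no match yet)
Bit 15: prefix='000' (no match yet)
Bit 16: prefix='0000' -> emit 'n', reset
Bit 17: prefix='0' (no match yet)
Bit 18: prefix='00' (no match yet)
Bit 19: prefix='000' (no match yet)
Bit 20: prefix='0001' -> emit 'c', reset
Bit 21: prefix='0' (no match yet)
Bit 22: prefix='00' (no match yet)
Bit 23: prefix='000' (no match yet)
Bit 24: prefix='0000' -> emit 'n', reset
Bit 25: prefix='0' (no match yet)
Bit 26: prefix='00' (no match yet)
Bit 27: prefix='001' -> emit 'b', reset

Answer: cckbncnb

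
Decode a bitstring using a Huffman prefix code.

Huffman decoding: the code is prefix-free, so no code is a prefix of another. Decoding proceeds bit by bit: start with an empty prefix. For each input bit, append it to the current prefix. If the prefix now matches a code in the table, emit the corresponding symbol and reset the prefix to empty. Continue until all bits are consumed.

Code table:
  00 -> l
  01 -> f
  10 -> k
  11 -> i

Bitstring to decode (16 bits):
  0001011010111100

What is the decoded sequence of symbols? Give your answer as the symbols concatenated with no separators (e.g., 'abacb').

Bit 0: prefix='0' (no match yet)
Bit 1: prefix='00' -> emit 'l', reset
Bit 2: prefix='0' (no match yet)
Bit 3: prefix='01' -> emit 'f', reset
Bit 4: prefix='0' (no match yet)
Bit 5: prefix='01' -> emit 'f', reset
Bit 6: prefix='1' (no match yet)
Bit 7: prefix='10' -> emit 'k', reset
Bit 8: prefix='1' (no match yet)
Bit 9: prefix='10' -> emit 'k', reset
Bit 10: prefix='1' (no match yet)
Bit 11: prefix='11' -> emit 'i', reset
Bit 12: prefix='1' (no match yet)
Bit 13: prefix='11' -> emit 'i', reset
Bit 14: prefix='0' (no match yet)
Bit 15: prefix='00' -> emit 'l', reset

Answer: lffkkiil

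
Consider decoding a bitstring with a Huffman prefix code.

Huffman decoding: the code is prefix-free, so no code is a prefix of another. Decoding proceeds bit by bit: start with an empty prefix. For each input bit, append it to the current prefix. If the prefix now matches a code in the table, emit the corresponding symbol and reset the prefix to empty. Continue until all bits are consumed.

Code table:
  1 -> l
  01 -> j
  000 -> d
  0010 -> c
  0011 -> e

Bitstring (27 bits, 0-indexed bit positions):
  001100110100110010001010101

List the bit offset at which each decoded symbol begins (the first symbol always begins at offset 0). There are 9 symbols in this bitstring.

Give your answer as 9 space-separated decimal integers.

Answer: 0 4 8 10 14 18 22 23 25

Derivation:
Bit 0: prefix='0' (no match yet)
Bit 1: prefix='00' (no match yet)
Bit 2: prefix='001' (no match yet)
Bit 3: prefix='0011' -> emit 'e', reset
Bit 4: prefix='0' (no match yet)
Bit 5: prefix='00' (no match yet)
Bit 6: prefix='001' (no match yet)
Bit 7: prefix='0011' -> emit 'e', reset
Bit 8: prefix='0' (no match yet)
Bit 9: prefix='01' -> emit 'j', reset
Bit 10: prefix='0' (no match yet)
Bit 11: prefix='00' (no match yet)
Bit 12: prefix='001' (no match yet)
Bit 13: prefix='0011' -> emit 'e', reset
Bit 14: prefix='0' (no match yet)
Bit 15: prefix='00' (no match yet)
Bit 16: prefix='001' (no match yet)
Bit 17: prefix='0010' -> emit 'c', reset
Bit 18: prefix='0' (no match yet)
Bit 19: prefix='00' (no match yet)
Bit 20: prefix='001' (no match yet)
Bit 21: prefix='0010' -> emit 'c', reset
Bit 22: prefix='1' -> emit 'l', reset
Bit 23: prefix='0' (no match yet)
Bit 24: prefix='01' -> emit 'j', reset
Bit 25: prefix='0' (no match yet)
Bit 26: prefix='01' -> emit 'j', reset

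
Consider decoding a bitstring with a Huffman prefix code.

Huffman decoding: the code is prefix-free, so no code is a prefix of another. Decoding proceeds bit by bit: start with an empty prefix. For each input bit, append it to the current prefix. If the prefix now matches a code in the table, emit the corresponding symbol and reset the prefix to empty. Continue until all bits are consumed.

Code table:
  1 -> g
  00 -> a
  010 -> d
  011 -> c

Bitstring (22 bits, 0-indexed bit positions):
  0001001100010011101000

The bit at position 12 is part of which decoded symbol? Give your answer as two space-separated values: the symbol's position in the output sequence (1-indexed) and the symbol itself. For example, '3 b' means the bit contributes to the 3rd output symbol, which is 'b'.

Bit 0: prefix='0' (no match yet)
Bit 1: prefix='00' -> emit 'a', reset
Bit 2: prefix='0' (no match yet)
Bit 3: prefix='01' (no match yet)
Bit 4: prefix='010' -> emit 'd', reset
Bit 5: prefix='0' (no match yet)
Bit 6: prefix='01' (no match yet)
Bit 7: prefix='011' -> emit 'c', reset
Bit 8: prefix='0' (no match yet)
Bit 9: prefix='00' -> emit 'a', reset
Bit 10: prefix='0' (no match yet)
Bit 11: prefix='01' (no match yet)
Bit 12: prefix='010' -> emit 'd', reset
Bit 13: prefix='0' (no match yet)
Bit 14: prefix='01' (no match yet)
Bit 15: prefix='011' -> emit 'c', reset
Bit 16: prefix='1' -> emit 'g', reset

Answer: 5 d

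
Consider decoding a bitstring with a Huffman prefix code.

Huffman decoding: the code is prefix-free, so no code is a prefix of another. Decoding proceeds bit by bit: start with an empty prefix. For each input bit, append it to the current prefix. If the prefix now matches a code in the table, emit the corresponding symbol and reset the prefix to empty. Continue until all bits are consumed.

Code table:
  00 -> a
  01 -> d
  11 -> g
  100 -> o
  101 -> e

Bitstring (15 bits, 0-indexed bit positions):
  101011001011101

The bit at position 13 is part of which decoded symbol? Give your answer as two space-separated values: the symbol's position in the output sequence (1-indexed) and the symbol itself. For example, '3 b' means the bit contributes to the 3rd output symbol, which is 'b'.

Bit 0: prefix='1' (no match yet)
Bit 1: prefix='10' (no match yet)
Bit 2: prefix='101' -> emit 'e', reset
Bit 3: prefix='0' (no match yet)
Bit 4: prefix='01' -> emit 'd', reset
Bit 5: prefix='1' (no match yet)
Bit 6: prefix='10' (no match yet)
Bit 7: prefix='100' -> emit 'o', reset
Bit 8: prefix='1' (no match yet)
Bit 9: prefix='10' (no match yet)
Bit 10: prefix='101' -> emit 'e', reset
Bit 11: prefix='1' (no match yet)
Bit 12: prefix='11' -> emit 'g', reset
Bit 13: prefix='0' (no match yet)
Bit 14: prefix='01' -> emit 'd', reset

Answer: 6 d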